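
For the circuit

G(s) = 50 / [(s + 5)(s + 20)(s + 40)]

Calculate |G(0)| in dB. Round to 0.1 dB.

-38.1 dB

G(0) = 50 / (5·20·40) = 0.0125
20 log₁₀(0.0125) ≈ -38.06 dB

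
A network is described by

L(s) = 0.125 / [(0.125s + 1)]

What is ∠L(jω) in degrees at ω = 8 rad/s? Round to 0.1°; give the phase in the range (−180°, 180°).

At ω = 8 rad/s:
pole (1 + j8·0.125) = 1 + j1 → |·| ≈ 1.4142, ∠ ≈ 45.00°
∠L = (0°) − (45.00°) = -45.00°

-45.0°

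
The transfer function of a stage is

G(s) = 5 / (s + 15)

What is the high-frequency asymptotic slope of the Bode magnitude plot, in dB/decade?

-20 dB/decade

Each pole contributes −20 dB/decade at high frequency; each zero contributes +20 dB/decade.
Net: 0 zero(s) − 1 pole(s) → -20 dB/decade.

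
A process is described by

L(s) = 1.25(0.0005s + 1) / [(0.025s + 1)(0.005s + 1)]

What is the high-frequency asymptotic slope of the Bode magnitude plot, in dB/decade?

Each pole contributes −20 dB/decade at high frequency; each zero contributes +20 dB/decade.
Net: 1 zero(s) − 2 pole(s) → -20 dB/decade.

-20 dB/decade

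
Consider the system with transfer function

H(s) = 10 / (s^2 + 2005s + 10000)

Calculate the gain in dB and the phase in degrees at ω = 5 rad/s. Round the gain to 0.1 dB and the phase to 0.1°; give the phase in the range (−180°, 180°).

-63.0 dB, -45.1°

Substitute s = j5:
Numerator: 10 = 10 + j0
Denominator: (j5)^2 + 2005(j5) + 10000 = 9975 + j10025
|N| = √(10² + 0²) ≈ 10, ∠N ≈ 0.00°
|D| = √(9975² + 10025²) ≈ 14142, ∠D ≈ 45.14°
|H| = 10 / 14142 ≈ 0.00070711
Gain = 20 log₁₀(0.00070711) ≈ -63.01 dB
∠H = 0.00° − 45.14° = -45.14°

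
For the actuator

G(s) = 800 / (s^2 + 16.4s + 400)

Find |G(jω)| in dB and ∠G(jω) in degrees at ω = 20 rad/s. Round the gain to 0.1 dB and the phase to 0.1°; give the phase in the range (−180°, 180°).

7.7 dB, -90.0°

At s = jω = j20:
quadratic: (j20)² + 16.4·j20 + 400 = 0 + j328 → |·| ≈ 328, ∠ ≈ 90.00°
|G| = 800 / 328 ≈ 2.439
Gain = 20 log₁₀(2.439) ≈ 7.74 dB
∠G = 0.00° − 90.00° = -90.00°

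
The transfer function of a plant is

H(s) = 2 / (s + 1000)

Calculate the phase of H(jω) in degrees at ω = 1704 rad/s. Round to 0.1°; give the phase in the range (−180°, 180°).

-59.6°

At s = jω = j1704:
pole (s+1000): 1000 + j1704 → |·| = √(1000²+1704²) = √3903616 ≈ 1975.8, ∠ = arctan(1704/1000) ≈ 59.59°
∠H = 0.00° − 59.59° = -59.59°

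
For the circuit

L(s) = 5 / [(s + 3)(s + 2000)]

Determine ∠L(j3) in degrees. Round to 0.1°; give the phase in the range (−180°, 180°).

-45.1°

At s = jω = j3:
pole (s+3): 3 + j3 → |·| = √(3²+3²) = √18 ≈ 4.2426, ∠ = arctan(3/3) ≈ 45.00°
pole (s+2000): 2000 + j3 → |·| = √(2000²+3²) = √4000009 ≈ 2000, ∠ = arctan(3/2000) ≈ 0.09°
∠L = 0.00° − 45.09° = -45.09°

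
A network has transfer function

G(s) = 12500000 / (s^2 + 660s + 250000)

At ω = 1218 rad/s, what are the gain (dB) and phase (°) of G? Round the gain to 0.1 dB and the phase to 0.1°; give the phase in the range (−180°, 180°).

18.6 dB, -146.9°

At s = jω = j1218:
quadratic: (j1218)² + 660·j1218 + 250000 = -1233524 + j803880 → |·| ≈ 1.4723e+06, ∠ ≈ 146.91°
|G| = 12500000 / 1.4723e+06 ≈ 8.4901
Gain = 20 log₁₀(8.4901) ≈ 18.58 dB
∠G = 0.00° − 146.91° = -146.91°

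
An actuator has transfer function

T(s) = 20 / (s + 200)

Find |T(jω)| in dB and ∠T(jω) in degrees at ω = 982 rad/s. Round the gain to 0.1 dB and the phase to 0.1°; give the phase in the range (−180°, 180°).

-34.0 dB, -78.5°

At s = jω = j982:
pole (s+200): 200 + j982 → |·| = √(200²+982²) = √1004324 ≈ 1002.2, ∠ = arctan(982/200) ≈ 78.49°
|T| = 20 / 1002.2 ≈ 0.019956
Gain = 20 log₁₀(0.019956) ≈ -34.00 dB
∠T = 0.00° − 78.49° = -78.49°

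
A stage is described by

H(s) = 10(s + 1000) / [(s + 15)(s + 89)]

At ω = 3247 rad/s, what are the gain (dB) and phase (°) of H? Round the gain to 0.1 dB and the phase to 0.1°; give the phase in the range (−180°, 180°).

-49.8 dB, -105.3°

At s = jω = j3247:
zero (s+1000): 1000 + j3247 → |·| = √(1000²+3247²) = √11543009 ≈ 3397.5, ∠ = arctan(3247/1000) ≈ 72.88°
pole (s+15): 15 + j3247 → |·| = √(15²+3247²) = √10543234 ≈ 3247, ∠ = arctan(3247/15) ≈ 89.74°
pole (s+89): 89 + j3247 → |·| = √(89²+3247²) = √10550930 ≈ 3248.2, ∠ = arctan(3247/89) ≈ 88.43°
|H| = 10 · 3397.5 / 1.0547e+07 ≈ 0.0032213
Gain = 20 log₁₀(0.0032213) ≈ -49.84 dB
∠H = 72.88° − 178.17° = -105.29°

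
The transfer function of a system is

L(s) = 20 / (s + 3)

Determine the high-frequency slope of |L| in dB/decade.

-20 dB/decade

Each pole contributes −20 dB/decade at high frequency; each zero contributes +20 dB/decade.
Net: 0 zero(s) − 1 pole(s) → -20 dB/decade.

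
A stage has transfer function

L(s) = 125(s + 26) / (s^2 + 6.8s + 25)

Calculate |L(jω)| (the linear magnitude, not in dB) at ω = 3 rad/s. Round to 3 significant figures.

126

At s = jω = j3:
zero (s+26): 26 + j3 → |·| = √(26²+3²) = √685 ≈ 26.173, ∠ = arctan(3/26) ≈ 6.58°
quadratic: (j3)² + 6.8·j3 + 25 = 16 + j20.4 → |·| ≈ 25.926, ∠ ≈ 51.89°
|L| = 125 · 26.173 / 25.926 ≈ 126.19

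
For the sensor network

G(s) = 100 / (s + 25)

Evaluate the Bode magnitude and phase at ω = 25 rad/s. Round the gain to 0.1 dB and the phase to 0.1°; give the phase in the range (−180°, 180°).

Substitute s = j25:
Numerator: 100 = 100 + j0
Denominator: (j25) + 25 = 25 + j25
|N| = √(100² + 0²) ≈ 100, ∠N ≈ 0.00°
|D| = √(25² + 25²) ≈ 35.355, ∠D ≈ 45.00°
|G| = 100 / 35.355 ≈ 2.8285
Gain = 20 log₁₀(2.8285) ≈ 9.03 dB
∠G = 0.00° − 45.00° = -45.00°

9.0 dB, -45.0°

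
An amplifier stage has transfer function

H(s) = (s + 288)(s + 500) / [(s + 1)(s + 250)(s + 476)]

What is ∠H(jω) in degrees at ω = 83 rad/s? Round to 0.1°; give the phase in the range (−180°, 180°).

At s = jω = j83:
zero (s+288): 288 + j83 → |·| = √(288²+83²) = √89833 ≈ 299.72, ∠ = arctan(83/288) ≈ 16.08°
zero (s+500): 500 + j83 → |·| = √(500²+83²) = √256889 ≈ 506.84, ∠ = arctan(83/500) ≈ 9.43°
pole (s+1): 1 + j83 → |·| = √(1²+83²) = √6890 ≈ 83.006, ∠ = arctan(83/1) ≈ 89.31°
pole (s+250): 250 + j83 → |·| = √(250²+83²) = √69389 ≈ 263.42, ∠ = arctan(83/250) ≈ 18.37°
pole (s+476): 476 + j83 → |·| = √(476²+83²) = √233465 ≈ 483.18, ∠ = arctan(83/476) ≈ 9.89°
∠H = 25.51° − 117.57° = -92.06°

-92.1°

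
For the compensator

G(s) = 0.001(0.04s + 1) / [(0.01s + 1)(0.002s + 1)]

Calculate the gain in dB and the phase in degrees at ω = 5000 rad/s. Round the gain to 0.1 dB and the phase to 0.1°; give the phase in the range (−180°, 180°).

-68.0 dB, -83.4°

At ω = 5000 rad/s:
zero (1 + j5000·0.04) = 1 + j200 → |·| ≈ 200, ∠ ≈ 89.71°
pole (1 + j5000·0.01) = 1 + j50 → |·| ≈ 50.01, ∠ ≈ 88.85°
pole (1 + j5000·0.002) = 1 + j10 → |·| ≈ 10.05, ∠ ≈ 84.29°
|G| = 0.001 · 200 / (50.01 · 10.05) ≈ 0.00039793
Gain = 20 log₁₀(0.00039793) ≈ -68.00 dB
∠G = (89.71°) − (88.85° + 84.29°) = -83.43°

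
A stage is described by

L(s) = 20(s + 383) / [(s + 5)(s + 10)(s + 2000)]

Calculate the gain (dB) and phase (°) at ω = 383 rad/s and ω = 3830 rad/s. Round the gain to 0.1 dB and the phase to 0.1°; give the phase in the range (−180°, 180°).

At s = jω = j383:
zero (s+383): 383 + j383 → |·| = √(383²+383²) = √293378 ≈ 541.64, ∠ = arctan(383/383) ≈ 45.00°
pole (s+5): 5 + j383 → |·| = √(5²+383²) = √146714 ≈ 383.03, ∠ = arctan(383/5) ≈ 89.25°
pole (s+10): 10 + j383 → |·| = √(10²+383²) = √146789 ≈ 383.13, ∠ = arctan(383/10) ≈ 88.50°
pole (s+2000): 2000 + j383 → |·| = √(2000²+383²) = √4146689 ≈ 2036.3, ∠ = arctan(383/2000) ≈ 10.84°
|L| = 20 · 541.64 / 2.9883e+08 ≈ 3.6251e-05
Gain = 20 log₁₀(3.6251e-05) ≈ -88.81 dB
∠L = 45.00° − 188.59° = -143.59°

At s = jω = j3830:
zero (s+383): 383 + j3830 → |·| = √(383²+3830²) = √14815589 ≈ 3849.1, ∠ = arctan(3830/383) ≈ 84.29°
pole (s+5): 5 + j3830 → |·| = √(5²+3830²) = √14668925 ≈ 3830, ∠ = arctan(3830/5) ≈ 89.93°
pole (s+10): 10 + j3830 → |·| = √(10²+3830²) = √14669000 ≈ 3830, ∠ = arctan(3830/10) ≈ 89.85°
pole (s+2000): 2000 + j3830 → |·| = √(2000²+3830²) = √18668900 ≈ 4320.8, ∠ = arctan(3830/2000) ≈ 62.43°
|L| = 20 · 3849.1 / 6.3381e+10 ≈ 1.2146e-06
Gain = 20 log₁₀(1.2146e-06) ≈ -118.31 dB
∠L = 84.29° − 242.21° = -157.92°

ω = 383: -88.8 dB, -143.6°; ω = 3830: -118.3 dB, -157.9°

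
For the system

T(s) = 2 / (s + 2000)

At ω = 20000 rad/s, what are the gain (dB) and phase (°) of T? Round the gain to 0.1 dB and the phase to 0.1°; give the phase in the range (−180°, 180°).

-80.0 dB, -84.3°

Substitute s = j20000:
Numerator: 2 = 2 + j0
Denominator: (j20000) + 2000 = 2000 + j20000
|N| = √(2² + 0²) ≈ 2, ∠N ≈ 0.00°
|D| = √(2000² + 20000²) ≈ 20100, ∠D ≈ 84.29°
|T| = 2 / 20100 ≈ 9.9502e-05
Gain = 20 log₁₀(9.9502e-05) ≈ -80.04 dB
∠T = 0.00° − 84.29° = -84.29°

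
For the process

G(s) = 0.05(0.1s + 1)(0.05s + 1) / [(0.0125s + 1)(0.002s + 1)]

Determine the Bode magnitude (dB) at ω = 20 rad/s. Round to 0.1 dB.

At ω = 20 rad/s:
zero (1 + j20·0.1) = 1 + j2 → |·| ≈ 2.2361, ∠ ≈ 63.43°
zero (1 + j20·0.05) = 1 + j1 → |·| ≈ 1.4142, ∠ ≈ 45.00°
pole (1 + j20·0.0125) = 1 + j0.25 → |·| ≈ 1.0308, ∠ ≈ 14.04°
pole (1 + j20·0.002) = 1 + j0.04 → |·| ≈ 1.0008, ∠ ≈ 2.29°
|G| = 0.05 · 2.2361 · 1.4142 / (1.0308 · 1.0008) ≈ 0.15327
Gain = 20 log₁₀(0.15327) ≈ -16.29 dB

-16.3 dB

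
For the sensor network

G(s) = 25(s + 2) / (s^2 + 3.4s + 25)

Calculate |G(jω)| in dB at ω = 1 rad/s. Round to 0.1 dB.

7.3 dB

At s = jω = j1:
zero (s+2): 2 + j1 → |·| = √(2²+1²) = √5 ≈ 2.2361, ∠ = arctan(1/2) ≈ 26.57°
quadratic: (j1)² + 3.4·j1 + 25 = 24 + j3.4 → |·| ≈ 24.24, ∠ ≈ 8.06°
|G| = 25 · 2.2361 / 24.24 ≈ 2.3062
Gain = 20 log₁₀(2.3062) ≈ 7.26 dB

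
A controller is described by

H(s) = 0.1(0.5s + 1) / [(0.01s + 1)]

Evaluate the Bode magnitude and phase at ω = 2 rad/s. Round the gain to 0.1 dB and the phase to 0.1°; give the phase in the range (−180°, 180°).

-17.0 dB, 43.9°

At ω = 2 rad/s:
zero (1 + j2·0.5) = 1 + j1 → |·| ≈ 1.4142, ∠ ≈ 45.00°
pole (1 + j2·0.01) = 1 + j0.02 → |·| ≈ 1.0002, ∠ ≈ 1.15°
|H| = 0.1 · 1.4142 / (1.0002) ≈ 0.14139
Gain = 20 log₁₀(0.14139) ≈ -16.99 dB
∠H = (45.00°) − (1.15°) = 43.85°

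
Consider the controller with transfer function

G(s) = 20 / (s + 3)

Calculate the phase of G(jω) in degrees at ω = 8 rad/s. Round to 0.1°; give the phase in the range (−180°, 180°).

-69.4°

At s = jω = j8:
pole (s+3): 3 + j8 → |·| = √(3²+8²) = √73 ≈ 8.544, ∠ = arctan(8/3) ≈ 69.44°
∠G = 0.00° − 69.44° = -69.44°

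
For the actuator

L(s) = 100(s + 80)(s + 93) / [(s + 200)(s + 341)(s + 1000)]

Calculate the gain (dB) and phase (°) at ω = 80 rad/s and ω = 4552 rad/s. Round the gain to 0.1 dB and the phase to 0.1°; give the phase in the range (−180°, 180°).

At s = jω = j80:
zero (s+80): 80 + j80 → |·| = √(80²+80²) = √12800 ≈ 113.14, ∠ = arctan(80/80) ≈ 45.00°
zero (s+93): 93 + j80 → |·| = √(93²+80²) = √15049 ≈ 122.67, ∠ = arctan(80/93) ≈ 40.70°
pole (s+200): 200 + j80 → |·| = √(200²+80²) = √46400 ≈ 215.41, ∠ = arctan(80/200) ≈ 21.80°
pole (s+341): 341 + j80 → |·| = √(341²+80²) = √122681 ≈ 350.26, ∠ = arctan(80/341) ≈ 13.20°
pole (s+1000): 1000 + j80 → |·| = √(1000²+80²) = √1006400 ≈ 1003.2, ∠ = arctan(80/1000) ≈ 4.57°
|L| = 100 · 13879 / 7.5691e+07 ≈ 0.018336
Gain = 20 log₁₀(0.018336) ≈ -34.73 dB
∠L = 85.70° − 39.57° = 46.13°

At s = jω = j4552:
zero (s+80): 80 + j4552 → |·| = √(80²+4552²) = √20727104 ≈ 4552.7, ∠ = arctan(4552/80) ≈ 88.99°
zero (s+93): 93 + j4552 → |·| = √(93²+4552²) = √20729353 ≈ 4552.9, ∠ = arctan(4552/93) ≈ 88.83°
pole (s+200): 200 + j4552 → |·| = √(200²+4552²) = √20760704 ≈ 4556.4, ∠ = arctan(4552/200) ≈ 87.48°
pole (s+341): 341 + j4552 → |·| = √(341²+4552²) = √20836985 ≈ 4564.8, ∠ = arctan(4552/341) ≈ 85.72°
pole (s+1000): 1000 + j4552 → |·| = √(1000²+4552²) = √21720704 ≈ 4660.5, ∠ = arctan(4552/1000) ≈ 77.61°
|L| = 100 · 2.0728e+07 / 9.6934e+10 ≈ 0.021384
Gain = 20 log₁₀(0.021384) ≈ -33.40 dB
∠L = 177.82° − 250.81° = -72.99°

ω = 80: -34.7 dB, 46.1°; ω = 4552: -33.4 dB, -73.0°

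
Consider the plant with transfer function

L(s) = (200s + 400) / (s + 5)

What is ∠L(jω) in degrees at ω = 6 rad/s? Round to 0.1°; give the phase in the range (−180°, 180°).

21.4°

Substitute s = j6:
Numerator: 200(j6) + 400 = 400 + j1200
Denominator: (j6) + 5 = 5 + j6
|N| = √(400² + 1200²) ≈ 1264.9, ∠N ≈ 71.57°
|D| = √(5² + 6²) ≈ 7.8102, ∠D ≈ 50.19°
∠L = 71.57° − 50.19° = 21.38°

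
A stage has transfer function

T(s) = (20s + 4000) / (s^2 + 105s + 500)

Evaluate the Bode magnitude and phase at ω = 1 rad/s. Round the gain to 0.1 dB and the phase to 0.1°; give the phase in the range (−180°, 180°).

17.9 dB, -11.6°

Substitute s = j1:
Numerator: 20(j1) + 4000 = 4000 + j20
Denominator: (j1)^2 + 105(j1) + 500 = 499 + j105
|N| = √(4000² + 20²) ≈ 4000, ∠N ≈ 0.29°
|D| = √(499² + 105²) ≈ 509.93, ∠D ≈ 11.88°
|T| = 4000 / 509.93 ≈ 7.8442
Gain = 20 log₁₀(7.8442) ≈ 17.89 dB
∠T = 0.29° − 11.88° = -11.59°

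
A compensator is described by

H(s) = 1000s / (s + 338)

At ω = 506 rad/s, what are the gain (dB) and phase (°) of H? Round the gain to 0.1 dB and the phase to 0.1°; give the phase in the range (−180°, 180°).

58.4 dB, 33.7°

At s = jω = j506:
zero at origin: s = j506 → |·| = 506, ∠ = 90.00°
pole (s+338): 338 + j506 → |·| = √(338²+506²) = √370280 ≈ 608.51, ∠ = arctan(506/338) ≈ 56.26°
|H| = 1000 · 506 / 608.51 ≈ 831.54
Gain = 20 log₁₀(831.54) ≈ 58.40 dB
∠H = 90.00° − 56.26° = 33.74°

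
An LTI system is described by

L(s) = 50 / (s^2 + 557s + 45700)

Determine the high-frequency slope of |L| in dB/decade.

-40 dB/decade

Each pole contributes −20 dB/decade at high frequency; each zero contributes +20 dB/decade.
Net: 0 zero(s) − 2 pole(s) → -40 dB/decade.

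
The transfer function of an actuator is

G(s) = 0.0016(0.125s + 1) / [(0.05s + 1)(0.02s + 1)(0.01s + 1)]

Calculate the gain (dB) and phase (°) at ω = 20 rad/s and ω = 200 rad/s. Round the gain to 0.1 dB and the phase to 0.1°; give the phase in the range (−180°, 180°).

ω = 20: -51.1 dB, -9.9°; ω = 200: -67.3 dB, -136.0°

At ω = 20 rad/s:
zero (1 + j20·0.125) = 1 + j2.5 → |·| ≈ 2.6926, ∠ ≈ 68.20°
pole (1 + j20·0.05) = 1 + j1 → |·| ≈ 1.4142, ∠ ≈ 45.00°
pole (1 + j20·0.02) = 1 + j0.4 → |·| ≈ 1.077, ∠ ≈ 21.80°
pole (1 + j20·0.01) = 1 + j0.2 → |·| ≈ 1.0198, ∠ ≈ 11.31°
|G| = 0.0016 · 2.6926 / (1.4142 · 1.077 · 1.0198) ≈ 0.0027736
Gain = 20 log₁₀(0.0027736) ≈ -51.14 dB
∠G = (68.20°) − (45.00° + 21.80° + 11.31°) = -9.91°

At ω = 200 rad/s:
zero (1 + j200·0.125) = 1 + j25 → |·| ≈ 25.02, ∠ ≈ 87.71°
pole (1 + j200·0.05) = 1 + j10 → |·| ≈ 10.05, ∠ ≈ 84.29°
pole (1 + j200·0.02) = 1 + j4 → |·| ≈ 4.1231, ∠ ≈ 75.96°
pole (1 + j200·0.01) = 1 + j2 → |·| ≈ 2.2361, ∠ ≈ 63.43°
|G| = 0.0016 · 25.02 / (10.05 · 4.1231 · 2.2361) ≈ 0.00043204
Gain = 20 log₁₀(0.00043204) ≈ -67.29 dB
∠G = (87.71°) − (84.29° + 75.96° + 63.43°) = -135.97°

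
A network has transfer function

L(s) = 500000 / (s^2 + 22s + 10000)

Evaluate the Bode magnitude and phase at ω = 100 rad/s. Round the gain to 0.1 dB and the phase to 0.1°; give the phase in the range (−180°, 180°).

At s = jω = j100:
quadratic: (j100)² + 22·j100 + 10000 = 0 + j2200 → |·| ≈ 2200, ∠ ≈ 90.00°
|L| = 500000 / 2200 ≈ 227.27
Gain = 20 log₁₀(227.27) ≈ 47.13 dB
∠L = 0.00° − 90.00° = -90.00°

47.1 dB, -90.0°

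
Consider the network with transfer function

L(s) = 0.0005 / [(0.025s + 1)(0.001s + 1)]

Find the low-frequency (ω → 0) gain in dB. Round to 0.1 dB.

L(0) = 0.0005 · 1 / 1 = 0.0005
20 log₁₀(0.0005) ≈ -66.02 dB

-66.0 dB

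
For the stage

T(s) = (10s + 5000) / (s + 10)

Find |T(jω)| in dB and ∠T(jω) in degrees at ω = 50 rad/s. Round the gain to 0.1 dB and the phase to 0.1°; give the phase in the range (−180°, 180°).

39.9 dB, -73.0°

Substitute s = j50:
Numerator: 10(j50) + 5000 = 5000 + j500
Denominator: (j50) + 10 = 10 + j50
|N| = √(5000² + 500²) ≈ 5024.9, ∠N ≈ 5.71°
|D| = √(10² + 50²) ≈ 50.99, ∠D ≈ 78.69°
|T| = 5024.9 / 50.99 ≈ 98.547
Gain = 20 log₁₀(98.547) ≈ 39.87 dB
∠T = 5.71° − 78.69° = -72.98°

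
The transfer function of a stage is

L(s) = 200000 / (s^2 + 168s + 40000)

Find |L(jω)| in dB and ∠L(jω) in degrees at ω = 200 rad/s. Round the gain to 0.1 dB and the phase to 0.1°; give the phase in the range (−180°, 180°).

At s = jω = j200:
quadratic: (j200)² + 168·j200 + 40000 = 0 + j33600 → |·| ≈ 33600, ∠ ≈ 90.00°
|L| = 200000 / 33600 ≈ 5.9524
Gain = 20 log₁₀(5.9524) ≈ 15.49 dB
∠L = 0.00° − 90.00° = -90.00°

15.5 dB, -90.0°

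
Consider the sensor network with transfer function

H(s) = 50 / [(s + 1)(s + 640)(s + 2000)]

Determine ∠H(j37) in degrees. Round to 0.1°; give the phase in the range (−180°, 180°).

At s = jω = j37:
pole (s+1): 1 + j37 → |·| = √(1²+37²) = √1370 ≈ 37.014, ∠ = arctan(37/1) ≈ 88.45°
pole (s+640): 640 + j37 → |·| = √(640²+37²) = √410969 ≈ 641.07, ∠ = arctan(37/640) ≈ 3.31°
pole (s+2000): 2000 + j37 → |·| = √(2000²+37²) = √4001369 ≈ 2000.3, ∠ = arctan(37/2000) ≈ 1.06°
∠H = 0.00° − 92.82° = -92.82°

-92.8°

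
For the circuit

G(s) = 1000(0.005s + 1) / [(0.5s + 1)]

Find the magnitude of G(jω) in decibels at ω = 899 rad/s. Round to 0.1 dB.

20.2 dB

At ω = 899 rad/s:
zero (1 + j899·0.005) = 1 + j4.495 → |·| ≈ 4.6049, ∠ ≈ 77.46°
pole (1 + j899·0.5) = 1 + j449.5 → |·| ≈ 449.5, ∠ ≈ 89.87°
|G| = 1000 · 4.6049 / (449.5) ≈ 10.244
Gain = 20 log₁₀(10.244) ≈ 20.21 dB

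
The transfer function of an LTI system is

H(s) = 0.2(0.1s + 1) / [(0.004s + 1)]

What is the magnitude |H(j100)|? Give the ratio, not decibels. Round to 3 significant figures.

1.87

At ω = 100 rad/s:
zero (1 + j100·0.1) = 1 + j10 → |·| ≈ 10.05, ∠ ≈ 84.29°
pole (1 + j100·0.004) = 1 + j0.4 → |·| ≈ 1.077, ∠ ≈ 21.80°
|H| = 0.2 · 10.05 / (1.077) ≈ 1.8663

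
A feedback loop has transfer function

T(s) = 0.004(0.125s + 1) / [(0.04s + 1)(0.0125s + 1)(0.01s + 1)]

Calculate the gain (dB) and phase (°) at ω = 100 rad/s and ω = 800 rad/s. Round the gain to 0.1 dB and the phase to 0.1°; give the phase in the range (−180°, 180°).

At ω = 100 rad/s:
zero (1 + j100·0.125) = 1 + j12.5 → |·| ≈ 12.54, ∠ ≈ 85.43°
pole (1 + j100·0.04) = 1 + j4 → |·| ≈ 4.1231, ∠ ≈ 75.96°
pole (1 + j100·0.0125) = 1 + j1.25 → |·| ≈ 1.6008, ∠ ≈ 51.34°
pole (1 + j100·0.01) = 1 + j1 → |·| ≈ 1.4142, ∠ ≈ 45.00°
|T| = 0.004 · 12.54 / (4.1231 · 1.6008 · 1.4142) ≈ 0.0053739
Gain = 20 log₁₀(0.0053739) ≈ -45.39 dB
∠T = (85.43°) − (75.96° + 51.34° + 45.00°) = -86.87°

At ω = 800 rad/s:
zero (1 + j800·0.125) = 1 + j100 → |·| ≈ 100, ∠ ≈ 89.43°
pole (1 + j800·0.04) = 1 + j32 → |·| ≈ 32.016, ∠ ≈ 88.21°
pole (1 + j800·0.0125) = 1 + j10 → |·| ≈ 10.05, ∠ ≈ 84.29°
pole (1 + j800·0.01) = 1 + j8 → |·| ≈ 8.0623, ∠ ≈ 82.87°
|T| = 0.004 · 100 / (32.016 · 10.05 · 8.0623) ≈ 0.00015419
Gain = 20 log₁₀(0.00015419) ≈ -76.24 dB
∠T = (89.43°) − (88.21° + 84.29° + 82.87°) = -165.94°

ω = 100: -45.4 dB, -86.9°; ω = 800: -76.2 dB, -165.9°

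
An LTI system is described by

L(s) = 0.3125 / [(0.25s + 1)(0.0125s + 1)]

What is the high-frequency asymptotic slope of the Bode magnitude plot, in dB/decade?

Each pole contributes −20 dB/decade at high frequency; each zero contributes +20 dB/decade.
Net: 0 zero(s) − 2 pole(s) → -40 dB/decade.

-40 dB/decade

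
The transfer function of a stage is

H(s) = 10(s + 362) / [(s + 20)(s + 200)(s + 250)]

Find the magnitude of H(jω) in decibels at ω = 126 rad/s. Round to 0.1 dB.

At s = jω = j126:
zero (s+362): 362 + j126 → |·| = √(362²+126²) = √146920 ≈ 383.3, ∠ = arctan(126/362) ≈ 19.19°
pole (s+20): 20 + j126 → |·| = √(20²+126²) = √16276 ≈ 127.58, ∠ = arctan(126/20) ≈ 80.98°
pole (s+200): 200 + j126 → |·| = √(200²+126²) = √55876 ≈ 236.38, ∠ = arctan(126/200) ≈ 32.21°
pole (s+250): 250 + j126 → |·| = √(250²+126²) = √78376 ≈ 279.96, ∠ = arctan(126/250) ≈ 26.75°
|H| = 10 · 383.3 / 8.4429e+06 ≈ 0.00045399
Gain = 20 log₁₀(0.00045399) ≈ -66.86 dB

-66.9 dB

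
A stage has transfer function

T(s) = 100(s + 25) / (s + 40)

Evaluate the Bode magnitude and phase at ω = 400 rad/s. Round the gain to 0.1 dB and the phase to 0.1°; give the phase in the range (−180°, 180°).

40.0 dB, 2.1°

At s = jω = j400:
zero (s+25): 25 + j400 → |·| = √(25²+400²) = √160625 ≈ 400.78, ∠ = arctan(400/25) ≈ 86.42°
pole (s+40): 40 + j400 → |·| = √(40²+400²) = √161600 ≈ 402, ∠ = arctan(400/40) ≈ 84.29°
|T| = 100 · 400.78 / 402 ≈ 99.697
Gain = 20 log₁₀(99.697) ≈ 39.97 dB
∠T = 86.42° − 84.29° = 2.13°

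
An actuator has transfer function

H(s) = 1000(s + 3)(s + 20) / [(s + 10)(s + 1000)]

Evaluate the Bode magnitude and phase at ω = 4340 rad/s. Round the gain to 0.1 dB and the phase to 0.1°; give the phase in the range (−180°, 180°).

59.8 dB, 12.8°

At s = jω = j4340:
zero (s+3): 3 + j4340 → |·| = √(3²+4340²) = √18835609 ≈ 4340, ∠ = arctan(4340/3) ≈ 89.96°
zero (s+20): 20 + j4340 → |·| = √(20²+4340²) = √18836000 ≈ 4340, ∠ = arctan(4340/20) ≈ 89.74°
pole (s+10): 10 + j4340 → |·| = √(10²+4340²) = √18835700 ≈ 4340, ∠ = arctan(4340/10) ≈ 89.87°
pole (s+1000): 1000 + j4340 → |·| = √(1000²+4340²) = √19835600 ≈ 4453.7, ∠ = arctan(4340/1000) ≈ 77.02°
|H| = 1000 · 1.8836e+07 / 1.9329e+07 ≈ 974.49
Gain = 20 log₁₀(974.49) ≈ 59.78 dB
∠H = 179.70° − 166.89° = 12.81°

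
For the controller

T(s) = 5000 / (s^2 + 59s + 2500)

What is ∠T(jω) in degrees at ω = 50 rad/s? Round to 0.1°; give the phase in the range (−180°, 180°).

At s = jω = j50:
quadratic: (j50)² + 59·j50 + 2500 = 0 + j2950 → |·| ≈ 2950, ∠ ≈ 90.00°
∠T = 0.00° − 90.00° = -90.00°

-90.0°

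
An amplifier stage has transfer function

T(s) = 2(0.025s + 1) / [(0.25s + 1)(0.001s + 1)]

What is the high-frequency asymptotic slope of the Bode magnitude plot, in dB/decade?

-20 dB/decade

Each pole contributes −20 dB/decade at high frequency; each zero contributes +20 dB/decade.
Net: 1 zero(s) − 2 pole(s) → -20 dB/decade.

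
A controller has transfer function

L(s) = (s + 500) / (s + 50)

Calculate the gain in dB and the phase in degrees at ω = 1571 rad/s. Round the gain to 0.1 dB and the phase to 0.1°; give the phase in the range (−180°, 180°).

At s = jω = j1571:
zero (s+500): 500 + j1571 → |·| = √(500²+1571²) = √2718041 ≈ 1648.6, ∠ = arctan(1571/500) ≈ 72.35°
pole (s+50): 50 + j1571 → |·| = √(50²+1571²) = √2470541 ≈ 1571.8, ∠ = arctan(1571/50) ≈ 88.18°
|L| = 1 · 1648.6 / 1571.8 ≈ 1.0489
Gain = 20 log₁₀(1.0489) ≈ 0.41 dB
∠L = 72.35° − 88.18° = -15.83°

0.4 dB, -15.8°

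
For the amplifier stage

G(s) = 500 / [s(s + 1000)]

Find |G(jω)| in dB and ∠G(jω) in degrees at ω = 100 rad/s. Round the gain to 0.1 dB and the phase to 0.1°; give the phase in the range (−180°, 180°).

At s = jω = j100:
pole (s+1000): 1000 + j100 → |·| = √(1000²+100²) = √1010000 ≈ 1005, ∠ = arctan(100/1000) ≈ 5.71°
pole at origin: |s| = 100, ∠ = 90.00° (in denominator)
|G| = 500 / 1.005e+05 ≈ 0.0049751
Gain = 20 log₁₀(0.0049751) ≈ -46.06 dB
∠G = 0.00° − 95.71° = -95.71°

-46.1 dB, -95.7°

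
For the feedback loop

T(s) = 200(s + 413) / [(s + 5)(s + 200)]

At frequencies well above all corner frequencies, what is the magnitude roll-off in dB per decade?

-20 dB/decade

Each pole contributes −20 dB/decade at high frequency; each zero contributes +20 dB/decade.
Net: 1 zero(s) − 2 pole(s) → -20 dB/decade.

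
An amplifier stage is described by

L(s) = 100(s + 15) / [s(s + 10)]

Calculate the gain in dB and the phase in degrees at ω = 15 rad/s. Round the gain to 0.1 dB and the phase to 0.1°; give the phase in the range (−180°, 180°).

At s = jω = j15:
zero (s+15): 15 + j15 → |·| = √(15²+15²) = √450 ≈ 21.213, ∠ = arctan(15/15) ≈ 45.00°
pole (s+10): 10 + j15 → |·| = √(10²+15²) = √325 ≈ 18.028, ∠ = arctan(15/10) ≈ 56.31°
pole at origin: |s| = 15, ∠ = 90.00° (in denominator)
|L| = 100 · 21.213 / 270.42 ≈ 7.8445
Gain = 20 log₁₀(7.8445) ≈ 17.89 dB
∠L = 45.00° − 146.31° = -101.31°

17.9 dB, -101.3°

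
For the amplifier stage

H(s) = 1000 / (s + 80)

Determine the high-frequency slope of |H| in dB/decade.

-20 dB/decade

Each pole contributes −20 dB/decade at high frequency; each zero contributes +20 dB/decade.
Net: 0 zero(s) − 1 pole(s) → -20 dB/decade.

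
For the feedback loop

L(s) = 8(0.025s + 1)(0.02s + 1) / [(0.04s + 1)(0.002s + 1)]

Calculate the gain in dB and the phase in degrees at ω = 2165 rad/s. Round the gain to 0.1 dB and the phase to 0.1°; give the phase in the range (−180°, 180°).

At ω = 2165 rad/s:
zero (1 + j2165·0.025) = 1 + j54.125 → |·| ≈ 54.134, ∠ ≈ 88.94°
zero (1 + j2165·0.02) = 1 + j43.3 → |·| ≈ 43.312, ∠ ≈ 88.68°
pole (1 + j2165·0.04) = 1 + j86.6 → |·| ≈ 86.606, ∠ ≈ 89.34°
pole (1 + j2165·0.002) = 1 + j4.33 → |·| ≈ 4.444, ∠ ≈ 77.00°
|L| = 8 · 54.134 · 43.312 / (86.606 · 4.444) ≈ 48.736
Gain = 20 log₁₀(48.736) ≈ 33.76 dB
∠L = (88.94° + 88.68°) − (89.34° + 77.00°) = 11.28°

33.8 dB, 11.3°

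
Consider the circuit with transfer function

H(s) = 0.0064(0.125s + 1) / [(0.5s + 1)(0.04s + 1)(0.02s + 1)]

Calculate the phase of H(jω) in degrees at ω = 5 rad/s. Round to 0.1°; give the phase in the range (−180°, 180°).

-53.2°

At ω = 5 rad/s:
zero (1 + j5·0.125) = 1 + j0.625 → |·| ≈ 1.1792, ∠ ≈ 32.01°
pole (1 + j5·0.5) = 1 + j2.5 → |·| ≈ 2.6926, ∠ ≈ 68.20°
pole (1 + j5·0.04) = 1 + j0.2 → |·| ≈ 1.0198, ∠ ≈ 11.31°
pole (1 + j5·0.02) = 1 + j0.1 → |·| ≈ 1.005, ∠ ≈ 5.71°
∠H = (32.01°) − (68.20° + 11.31° + 5.71°) = -53.21°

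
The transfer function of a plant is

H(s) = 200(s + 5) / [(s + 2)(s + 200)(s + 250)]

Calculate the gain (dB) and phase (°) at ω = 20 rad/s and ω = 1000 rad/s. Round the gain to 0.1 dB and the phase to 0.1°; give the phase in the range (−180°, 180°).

At s = jω = j20:
zero (s+5): 5 + j20 → |·| = √(5²+20²) = √425 ≈ 20.616, ∠ = arctan(20/5) ≈ 75.96°
pole (s+2): 2 + j20 → |·| = √(2²+20²) = √404 ≈ 20.1, ∠ = arctan(20/2) ≈ 84.29°
pole (s+200): 200 + j20 → |·| = √(200²+20²) = √40400 ≈ 201, ∠ = arctan(20/200) ≈ 5.71°
pole (s+250): 250 + j20 → |·| = √(250²+20²) = √62900 ≈ 250.8, ∠ = arctan(20/250) ≈ 4.57°
|H| = 200 · 20.616 / 1.0133e+06 ≈ 0.0040691
Gain = 20 log₁₀(0.0040691) ≈ -47.81 dB
∠H = 75.96° − 94.57° = -18.61°

At s = jω = j1000:
zero (s+5): 5 + j1000 → |·| = √(5²+1000²) = √1000025 ≈ 1000, ∠ = arctan(1000/5) ≈ 89.71°
pole (s+2): 2 + j1000 → |·| = √(2²+1000²) = √1000004 ≈ 1000, ∠ = arctan(1000/2) ≈ 89.89°
pole (s+200): 200 + j1000 → |·| = √(200²+1000²) = √1040000 ≈ 1019.8, ∠ = arctan(1000/200) ≈ 78.69°
pole (s+250): 250 + j1000 → |·| = √(250²+1000²) = √1062500 ≈ 1030.8, ∠ = arctan(1000/250) ≈ 75.96°
|H| = 200 · 1000 / 1.0512e+09 ≈ 0.00019026
Gain = 20 log₁₀(0.00019026) ≈ -74.41 dB
∠H = 89.71° − 244.54° = -154.83°

ω = 20: -47.8 dB, -18.6°; ω = 1000: -74.4 dB, -154.8°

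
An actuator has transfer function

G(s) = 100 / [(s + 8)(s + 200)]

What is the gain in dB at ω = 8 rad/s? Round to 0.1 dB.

At s = jω = j8:
pole (s+8): 8 + j8 → |·| = √(8²+8²) = √128 ≈ 11.314, ∠ = arctan(8/8) ≈ 45.00°
pole (s+200): 200 + j8 → |·| = √(200²+8²) = √40064 ≈ 200.16, ∠ = arctan(8/200) ≈ 2.29°
|G| = 100 / 2264.6 ≈ 0.044158
Gain = 20 log₁₀(0.044158) ≈ -27.10 dB

-27.1 dB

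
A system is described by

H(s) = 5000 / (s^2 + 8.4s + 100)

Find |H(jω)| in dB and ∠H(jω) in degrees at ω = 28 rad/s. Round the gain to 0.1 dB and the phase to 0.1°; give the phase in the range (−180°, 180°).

16.8 dB, -161.0°

At s = jω = j28:
quadratic: (j28)² + 8.4·j28 + 100 = -684 + j235.2 → |·| ≈ 723.31, ∠ ≈ 161.02°
|H| = 5000 / 723.31 ≈ 6.9127
Gain = 20 log₁₀(6.9127) ≈ 16.79 dB
∠H = 0.00° − 161.02° = -161.02°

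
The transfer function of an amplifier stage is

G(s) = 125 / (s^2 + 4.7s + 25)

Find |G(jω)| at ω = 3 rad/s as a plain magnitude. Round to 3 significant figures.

At s = jω = j3:
quadratic: (j3)² + 4.7·j3 + 25 = 16 + j14.1 → |·| ≈ 21.326, ∠ ≈ 41.39°
|G| = 125 / 21.326 ≈ 5.8614

5.86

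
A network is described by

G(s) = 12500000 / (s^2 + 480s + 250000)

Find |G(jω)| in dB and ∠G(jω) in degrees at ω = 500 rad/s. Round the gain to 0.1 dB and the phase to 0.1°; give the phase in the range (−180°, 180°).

34.3 dB, -90.0°

At s = jω = j500:
quadratic: (j500)² + 480·j500 + 250000 = 0 + j240000 → |·| ≈ 2.4e+05, ∠ ≈ 90.00°
|G| = 12500000 / 2.4e+05 ≈ 52.083
Gain = 20 log₁₀(52.083) ≈ 34.33 dB
∠G = 0.00° − 90.00° = -90.00°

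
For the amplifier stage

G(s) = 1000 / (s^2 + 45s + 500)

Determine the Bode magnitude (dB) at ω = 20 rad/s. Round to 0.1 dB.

0.9 dB

Substitute s = j20:
Numerator: 1000 = 1000 + j0
Denominator: (j20)^2 + 45(j20) + 500 = 100 + j900
|N| = √(1000² + 0²) ≈ 1000, ∠N ≈ 0.00°
|D| = √(100² + 900²) ≈ 905.54, ∠D ≈ 83.66°
|G| = 1000 / 905.54 ≈ 1.1043
Gain = 20 log₁₀(1.1043) ≈ 0.86 dB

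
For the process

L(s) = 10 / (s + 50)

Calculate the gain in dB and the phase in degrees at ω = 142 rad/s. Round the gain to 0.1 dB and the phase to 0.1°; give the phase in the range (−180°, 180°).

-23.6 dB, -70.6°

Substitute s = j142:
Numerator: 10 = 10 + j0
Denominator: (j142) + 50 = 50 + j142
|N| = √(10² + 0²) ≈ 10, ∠N ≈ 0.00°
|D| = √(50² + 142²) ≈ 150.55, ∠D ≈ 70.60°
|L| = 10 / 150.55 ≈ 0.066423
Gain = 20 log₁₀(0.066423) ≈ -23.55 dB
∠L = 0.00° − 70.60° = -70.60°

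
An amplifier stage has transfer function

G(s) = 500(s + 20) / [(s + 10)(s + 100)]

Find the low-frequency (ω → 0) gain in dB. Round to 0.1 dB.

20.0 dB

G(0) = 500·20 / (10·100) = 10
20 log₁₀(10) ≈ 20.00 dB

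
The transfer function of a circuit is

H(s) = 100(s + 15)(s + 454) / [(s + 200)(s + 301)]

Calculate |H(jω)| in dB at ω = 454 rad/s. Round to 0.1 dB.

At s = jω = j454:
zero (s+15): 15 + j454 → |·| = √(15²+454²) = √206341 ≈ 454.25, ∠ = arctan(454/15) ≈ 88.11°
zero (s+454): 454 + j454 → |·| = √(454²+454²) = √412232 ≈ 642.05, ∠ = arctan(454/454) ≈ 45.00°
pole (s+200): 200 + j454 → |·| = √(200²+454²) = √246116 ≈ 496.1, ∠ = arctan(454/200) ≈ 66.23°
pole (s+301): 301 + j454 → |·| = √(301²+454²) = √296717 ≈ 544.72, ∠ = arctan(454/301) ≈ 56.46°
|H| = 100 · 2.9165e+05 / 2.7024e+05 ≈ 107.92
Gain = 20 log₁₀(107.92) ≈ 40.66 dB

40.7 dB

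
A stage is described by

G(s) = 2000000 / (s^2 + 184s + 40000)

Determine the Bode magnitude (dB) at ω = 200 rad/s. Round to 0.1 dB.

34.7 dB

At s = jω = j200:
quadratic: (j200)² + 184·j200 + 40000 = 0 + j36800 → |·| ≈ 36800, ∠ ≈ 90.00°
|G| = 2000000 / 36800 ≈ 54.348
Gain = 20 log₁₀(54.348) ≈ 34.70 dB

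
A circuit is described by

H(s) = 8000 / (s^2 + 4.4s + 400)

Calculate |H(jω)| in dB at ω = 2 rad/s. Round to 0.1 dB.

26.1 dB

At s = jω = j2:
quadratic: (j2)² + 4.4·j2 + 400 = 396 + j8.8 → |·| ≈ 396.1, ∠ ≈ 1.27°
|H| = 8000 / 396.1 ≈ 20.197
Gain = 20 log₁₀(20.197) ≈ 26.11 dB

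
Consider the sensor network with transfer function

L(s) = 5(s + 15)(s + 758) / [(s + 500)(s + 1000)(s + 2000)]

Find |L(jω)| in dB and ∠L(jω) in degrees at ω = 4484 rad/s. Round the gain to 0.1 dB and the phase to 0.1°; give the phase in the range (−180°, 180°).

At s = jω = j4484:
zero (s+15): 15 + j4484 → |·| = √(15²+4484²) = √20106481 ≈ 4484, ∠ = arctan(4484/15) ≈ 89.81°
zero (s+758): 758 + j4484 → |·| = √(758²+4484²) = √20680820 ≈ 4547.6, ∠ = arctan(4484/758) ≈ 80.41°
pole (s+500): 500 + j4484 → |·| = √(500²+4484²) = √20356256 ≈ 4511.8, ∠ = arctan(4484/500) ≈ 83.64°
pole (s+1000): 1000 + j4484 → |·| = √(1000²+4484²) = √21106256 ≈ 4594.2, ∠ = arctan(4484/1000) ≈ 77.43°
pole (s+2000): 2000 + j4484 → |·| = √(2000²+4484²) = √24106256 ≈ 4909.8, ∠ = arctan(4484/2000) ≈ 65.96°
|L| = 5 · 2.0391e+07 / 1.0177e+11 ≈ 0.0010018
Gain = 20 log₁₀(0.0010018) ≈ -59.98 dB
∠L = 170.22° − 227.03° = -56.81°

-60.0 dB, -56.8°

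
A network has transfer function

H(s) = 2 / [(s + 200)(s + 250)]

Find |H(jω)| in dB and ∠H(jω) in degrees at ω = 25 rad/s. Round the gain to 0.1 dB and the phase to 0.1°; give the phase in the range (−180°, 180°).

At s = jω = j25:
pole (s+200): 200 + j25 → |·| = √(200²+25²) = √40625 ≈ 201.56, ∠ = arctan(25/200) ≈ 7.13°
pole (s+250): 250 + j25 → |·| = √(250²+25²) = √63125 ≈ 251.25, ∠ = arctan(25/250) ≈ 5.71°
|H| = 2 / 50642 ≈ 3.9493e-05
Gain = 20 log₁₀(3.9493e-05) ≈ -88.07 dB
∠H = 0.00° − 12.84° = -12.84°

-88.1 dB, -12.8°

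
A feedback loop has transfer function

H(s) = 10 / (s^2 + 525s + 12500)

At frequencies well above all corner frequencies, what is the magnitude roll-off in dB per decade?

-40 dB/decade

Each pole contributes −20 dB/decade at high frequency; each zero contributes +20 dB/decade.
Net: 0 zero(s) − 2 pole(s) → -40 dB/decade.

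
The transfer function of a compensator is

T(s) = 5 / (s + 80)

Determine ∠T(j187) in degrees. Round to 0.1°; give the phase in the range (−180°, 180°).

-66.8°

Substitute s = j187:
Numerator: 5 = 5 + j0
Denominator: (j187) + 80 = 80 + j187
|N| = √(5² + 0²) ≈ 5, ∠N ≈ 0.00°
|D| = √(80² + 187²) ≈ 203.39, ∠D ≈ 66.84°
∠T = 0.00° − 66.84° = -66.84°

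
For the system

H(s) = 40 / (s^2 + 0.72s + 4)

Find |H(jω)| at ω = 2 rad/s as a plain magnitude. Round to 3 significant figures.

27.8

At s = jω = j2:
quadratic: (j2)² + 0.72·j2 + 4 = 0 + j1.44 → |·| ≈ 1.44, ∠ ≈ 90.00°
|H| = 40 / 1.44 ≈ 27.778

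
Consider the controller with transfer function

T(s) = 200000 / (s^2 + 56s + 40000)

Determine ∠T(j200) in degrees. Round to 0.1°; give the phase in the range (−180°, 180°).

At s = jω = j200:
quadratic: (j200)² + 56·j200 + 40000 = 0 + j11200 → |·| ≈ 11200, ∠ ≈ 90.00°
∠T = 0.00° − 90.00° = -90.00°

-90.0°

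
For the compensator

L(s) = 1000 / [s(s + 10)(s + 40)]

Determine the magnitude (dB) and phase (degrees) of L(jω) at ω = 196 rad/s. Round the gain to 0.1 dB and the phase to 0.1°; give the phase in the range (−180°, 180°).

-77.7 dB, 104.5°

At s = jω = j196:
pole (s+10): 10 + j196 → |·| = √(10²+196²) = √38516 ≈ 196.25, ∠ = arctan(196/10) ≈ 87.08°
pole (s+40): 40 + j196 → |·| = √(40²+196²) = √40016 ≈ 200.04, ∠ = arctan(196/40) ≈ 78.47°
pole at origin: |s| = 196, ∠ = 90.00° (in denominator)
|L| = 1000 / 7.6945e+06 ≈ 0.00012996
Gain = 20 log₁₀(0.00012996) ≈ -77.72 dB
∠L = 0.00° − 255.55° = -255.55° ≡ 104.45° (principal value)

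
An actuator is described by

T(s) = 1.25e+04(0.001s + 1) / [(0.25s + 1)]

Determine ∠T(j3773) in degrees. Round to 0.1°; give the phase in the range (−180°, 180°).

At ω = 3773 rad/s:
zero (1 + j3773·0.001) = 1 + j3.773 → |·| ≈ 3.9033, ∠ ≈ 75.16°
pole (1 + j3773·0.25) = 1 + j943.25 → |·| ≈ 943.25, ∠ ≈ 89.94°
∠T = (75.16°) − (89.94°) = -14.78°

-14.8°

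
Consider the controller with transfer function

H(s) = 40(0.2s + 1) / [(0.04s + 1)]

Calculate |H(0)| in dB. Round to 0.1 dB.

H(0) = 40 · 1 / 1 = 40
20 log₁₀(40) ≈ 32.04 dB

32.0 dB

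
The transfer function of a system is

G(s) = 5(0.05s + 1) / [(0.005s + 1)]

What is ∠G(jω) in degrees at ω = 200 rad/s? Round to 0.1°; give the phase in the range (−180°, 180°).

39.3°

At ω = 200 rad/s:
zero (1 + j200·0.05) = 1 + j10 → |·| ≈ 10.05, ∠ ≈ 84.29°
pole (1 + j200·0.005) = 1 + j1 → |·| ≈ 1.4142, ∠ ≈ 45.00°
∠G = (84.29°) − (45.00°) = 39.29°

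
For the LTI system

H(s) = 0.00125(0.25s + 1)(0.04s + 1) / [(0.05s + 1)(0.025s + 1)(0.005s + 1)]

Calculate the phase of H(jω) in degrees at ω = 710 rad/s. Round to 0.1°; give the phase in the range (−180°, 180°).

-71.8°

At ω = 710 rad/s:
zero (1 + j710·0.25) = 1 + j177.5 → |·| ≈ 177.5, ∠ ≈ 89.68°
zero (1 + j710·0.04) = 1 + j28.4 → |·| ≈ 28.418, ∠ ≈ 87.98°
pole (1 + j710·0.05) = 1 + j35.5 → |·| ≈ 35.514, ∠ ≈ 88.39°
pole (1 + j710·0.025) = 1 + j17.75 → |·| ≈ 17.778, ∠ ≈ 86.78°
pole (1 + j710·0.005) = 1 + j3.55 → |·| ≈ 3.6882, ∠ ≈ 74.27°
∠H = (89.68° + 87.98°) − (88.39° + 86.78° + 74.27°) = -71.78°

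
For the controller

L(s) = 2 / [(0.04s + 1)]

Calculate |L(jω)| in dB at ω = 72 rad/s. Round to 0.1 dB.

At ω = 72 rad/s:
pole (1 + j72·0.04) = 1 + j2.88 → |·| ≈ 3.0487, ∠ ≈ 70.85°
|L| = 2 · 1 / (3.0487) ≈ 0.65602
Gain = 20 log₁₀(0.65602) ≈ -3.66 dB

-3.7 dB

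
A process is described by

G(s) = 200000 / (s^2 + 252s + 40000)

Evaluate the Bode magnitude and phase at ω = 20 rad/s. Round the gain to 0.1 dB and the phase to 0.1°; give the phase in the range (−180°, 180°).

14.0 dB, -7.3°

At s = jω = j20:
quadratic: (j20)² + 252·j20 + 40000 = 39600 + j5040 → |·| ≈ 39919, ∠ ≈ 7.25°
|G| = 200000 / 39919 ≈ 5.0101
Gain = 20 log₁₀(5.0101) ≈ 14.00 dB
∠G = 0.00° − 7.25° = -7.25°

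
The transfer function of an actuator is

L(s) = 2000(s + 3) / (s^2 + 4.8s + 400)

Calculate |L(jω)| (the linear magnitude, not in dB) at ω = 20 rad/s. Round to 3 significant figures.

421

At s = jω = j20:
zero (s+3): 3 + j20 → |·| = √(3²+20²) = √409 ≈ 20.224, ∠ = arctan(20/3) ≈ 81.47°
quadratic: (j20)² + 4.8·j20 + 400 = 0 + j96 → |·| ≈ 96, ∠ ≈ 90.00°
|L| = 2000 · 20.224 / 96 ≈ 421.33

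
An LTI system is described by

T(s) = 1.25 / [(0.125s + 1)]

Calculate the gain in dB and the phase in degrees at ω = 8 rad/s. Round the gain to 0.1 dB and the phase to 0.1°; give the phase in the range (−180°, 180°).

-1.1 dB, -45.0°

At ω = 8 rad/s:
pole (1 + j8·0.125) = 1 + j1 → |·| ≈ 1.4142, ∠ ≈ 45.00°
|T| = 1.25 · 1 / (1.4142) ≈ 0.88389
Gain = 20 log₁₀(0.88389) ≈ -1.07 dB
∠T = (0°) − (45.00°) = -45.00°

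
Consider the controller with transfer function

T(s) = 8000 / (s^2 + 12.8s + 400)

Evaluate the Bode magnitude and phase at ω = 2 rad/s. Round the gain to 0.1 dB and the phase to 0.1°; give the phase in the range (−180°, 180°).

26.1 dB, -3.7°

At s = jω = j2:
quadratic: (j2)² + 12.8·j2 + 400 = 396 + j25.6 → |·| ≈ 396.83, ∠ ≈ 3.70°
|T| = 8000 / 396.83 ≈ 20.16
Gain = 20 log₁₀(20.16) ≈ 26.09 dB
∠T = 0.00° − 3.70° = -3.70°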